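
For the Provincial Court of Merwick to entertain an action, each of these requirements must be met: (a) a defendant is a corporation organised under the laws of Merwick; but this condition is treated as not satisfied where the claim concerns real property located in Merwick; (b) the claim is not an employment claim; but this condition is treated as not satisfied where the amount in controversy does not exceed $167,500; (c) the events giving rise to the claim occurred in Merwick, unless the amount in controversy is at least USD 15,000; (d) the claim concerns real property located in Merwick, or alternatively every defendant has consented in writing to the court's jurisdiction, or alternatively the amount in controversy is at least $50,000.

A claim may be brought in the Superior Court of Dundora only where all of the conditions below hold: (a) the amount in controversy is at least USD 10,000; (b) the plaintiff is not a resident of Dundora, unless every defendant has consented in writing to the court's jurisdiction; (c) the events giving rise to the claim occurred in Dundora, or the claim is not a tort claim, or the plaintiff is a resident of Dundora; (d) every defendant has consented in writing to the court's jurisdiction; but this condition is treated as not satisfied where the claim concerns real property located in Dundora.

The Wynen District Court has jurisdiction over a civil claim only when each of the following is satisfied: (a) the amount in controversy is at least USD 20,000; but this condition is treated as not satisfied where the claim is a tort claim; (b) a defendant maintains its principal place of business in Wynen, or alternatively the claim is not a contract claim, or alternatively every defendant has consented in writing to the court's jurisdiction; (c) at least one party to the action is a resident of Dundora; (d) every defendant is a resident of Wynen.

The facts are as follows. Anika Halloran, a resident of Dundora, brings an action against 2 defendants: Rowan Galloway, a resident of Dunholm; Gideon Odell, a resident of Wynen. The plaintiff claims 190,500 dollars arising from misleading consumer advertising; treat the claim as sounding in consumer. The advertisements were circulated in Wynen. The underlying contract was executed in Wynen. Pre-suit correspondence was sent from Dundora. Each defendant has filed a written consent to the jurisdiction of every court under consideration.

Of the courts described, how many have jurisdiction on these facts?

The Provincial Court of Merwick:
  (a) No defendant is a corporation. Not met.
  (b) The claim is a consumer claim, not an employment claim. The exception is not triggered, since the amount in controversy is 190,500 dollars, above the $167,500 ceiling. Satisfied.
  (c) The operative events occurred in Wynen, not Merwick. However, the amount in controversy is USD 190,500, which meets the USD 15,000 floor, so the 'unless' proviso supplies this condition. Satisfied.
  (d) Every defendant has filed written consent, which satisfies one of the alternatives. Met.
  → No jurisdiction.
The Superior Court of Dundora:
  (a) The amount in controversy is $190,500, which meets the 10,000 dollars floor. Met.
  (b) The plaintiff resides in Dundora. The proviso rescues it, though: every defendant has filed written consent. Satisfied.
  (c) The claim is a consumer claim, not a tort claim — that alternative is enough. Condition met.
  (d) Every defendant has filed written consent. The carve-out does not apply: the claim does not concern real property. Met.
  → All conditions met; jurisdiction exists.
The Wynen District Court:
  (a) The amount in controversy is 190,500 dollars, which meets the $20,000 floor. The carve-out does not apply: the claim is a consumer claim, not a tort claim. Satisfied.
  (b) The claim is a consumer claim, not a contract claim — that alternative is enough. Condition met.
  (c) Anika Halloran resides in Dundora. Satisfied.
  (d) The defendants reside as follows — Rowan Galloway in Dunholm, Gideon Odell in Wynen — not all in Wynen. Condition not met.
  → No jurisdiction.
Courts with jurisdiction: the Superior Court of Dundora — 1 in total.

1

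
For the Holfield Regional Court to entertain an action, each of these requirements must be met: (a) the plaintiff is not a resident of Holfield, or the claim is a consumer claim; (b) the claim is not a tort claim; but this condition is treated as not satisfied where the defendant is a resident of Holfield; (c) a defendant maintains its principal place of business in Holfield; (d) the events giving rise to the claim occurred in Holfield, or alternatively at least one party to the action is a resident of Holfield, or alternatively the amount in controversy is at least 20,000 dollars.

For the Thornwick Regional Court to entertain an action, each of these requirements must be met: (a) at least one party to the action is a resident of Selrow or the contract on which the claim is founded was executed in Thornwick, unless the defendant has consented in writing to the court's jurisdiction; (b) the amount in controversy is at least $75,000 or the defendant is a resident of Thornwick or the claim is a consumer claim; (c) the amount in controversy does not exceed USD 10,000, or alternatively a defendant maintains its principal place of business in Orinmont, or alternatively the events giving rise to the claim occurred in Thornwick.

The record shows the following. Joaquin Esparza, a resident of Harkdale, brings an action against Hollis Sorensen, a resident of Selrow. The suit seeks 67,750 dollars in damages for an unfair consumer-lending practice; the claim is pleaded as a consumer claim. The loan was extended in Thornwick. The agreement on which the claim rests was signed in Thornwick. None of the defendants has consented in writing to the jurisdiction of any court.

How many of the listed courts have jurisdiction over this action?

1

The Holfield Regional Court:
  (a) The plaintiff resides in Harkdale, which is not Holfield, which satisfies one of the alternatives. Met.
  (b) The claim is a consumer claim, not a tort claim. The exception is not triggered, since the defendant resides in Selrow, not Holfield. Met.
  (c) No defendant is a corporation. Not met.
  (d) The amount in controversy is $67,750, which meets the USD 20,000 floor, so one alternative holds. Satisfied.
  → At least one condition fails; no jurisdiction.
The Thornwick Regional Court:
  (a) Hollis Sorensen resides in Selrow, so this disjunct is met. Satisfied.
  (b) The claim is a consumer claim — that alternative is enough. Condition met.
  (c) The operative events occurred in Thornwick — that alternative is enough. Met.
  → Every requirement is satisfied — jurisdiction.
Courts with jurisdiction: the Thornwick Regional Court — 1 in total.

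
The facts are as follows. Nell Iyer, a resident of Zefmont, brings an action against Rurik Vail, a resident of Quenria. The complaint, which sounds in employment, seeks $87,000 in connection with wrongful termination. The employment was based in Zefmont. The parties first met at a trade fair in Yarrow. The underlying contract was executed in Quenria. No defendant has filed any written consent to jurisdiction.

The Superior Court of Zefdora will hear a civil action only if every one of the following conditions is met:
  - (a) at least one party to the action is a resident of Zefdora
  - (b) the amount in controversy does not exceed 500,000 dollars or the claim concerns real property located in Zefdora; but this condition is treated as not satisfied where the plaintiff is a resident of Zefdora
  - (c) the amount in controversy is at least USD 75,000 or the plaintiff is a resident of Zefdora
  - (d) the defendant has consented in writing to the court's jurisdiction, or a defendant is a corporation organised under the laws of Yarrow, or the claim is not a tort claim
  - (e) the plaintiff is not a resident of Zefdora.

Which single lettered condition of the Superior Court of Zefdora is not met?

The Superior Court of Zefdora:
  (a) No party resides in Zefdora. Not met.
  (b) The amount in controversy is USD 87,000, within the USD 500,000 ceiling, so this disjunct is met. The carve-out does not apply: the plaintiff resides in Zefmont, not Zefdora. Met.
  (c) The amount in controversy is USD 87,000, which meets the 75,000 dollars floor — that alternative is enough. Condition met.
  (d) The claim is an employment claim, not a tort claim, so this disjunct is met. Met.
  (e) The plaintiff resides in Zefmont, which is not Zefdora. Met.
Only condition (a) fails.

(a)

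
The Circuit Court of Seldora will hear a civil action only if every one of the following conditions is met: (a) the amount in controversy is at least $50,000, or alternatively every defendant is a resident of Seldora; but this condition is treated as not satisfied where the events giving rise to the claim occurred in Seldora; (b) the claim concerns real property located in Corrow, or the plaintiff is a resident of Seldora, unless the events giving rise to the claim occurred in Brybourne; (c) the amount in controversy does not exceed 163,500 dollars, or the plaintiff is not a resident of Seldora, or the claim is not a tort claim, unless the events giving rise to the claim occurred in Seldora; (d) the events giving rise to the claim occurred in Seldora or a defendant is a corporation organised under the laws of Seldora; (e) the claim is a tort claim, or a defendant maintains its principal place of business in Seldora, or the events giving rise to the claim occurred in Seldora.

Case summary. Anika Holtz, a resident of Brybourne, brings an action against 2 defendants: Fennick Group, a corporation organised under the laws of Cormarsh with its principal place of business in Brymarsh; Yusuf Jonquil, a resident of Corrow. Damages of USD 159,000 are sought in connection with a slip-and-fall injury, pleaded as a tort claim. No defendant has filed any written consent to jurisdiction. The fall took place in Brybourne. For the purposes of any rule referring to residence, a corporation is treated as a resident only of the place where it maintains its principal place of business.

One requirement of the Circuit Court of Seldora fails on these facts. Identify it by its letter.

(d)

The Circuit Court of Seldora:
  (a) The amount in controversy is $159,000, which meets the USD 50,000 floor, which satisfies one of the alternatives. The exception is not triggered, since the operative events occurred in Brybourne, not Seldora. Met.
  (b) The claim does not concern real property; the plaintiff resides in Brybourne, not Seldora — none of the alternatives is met. But the operative events occurred in Brybourne, and the 'unless' clause therefore excuses the requirement. Condition met.
  (c) The amount in controversy is 159,000 dollars, within the 163,500 dollars ceiling — that alternative is enough. Condition met.
  (d) The operative events occurred in Brybourne, not Seldora; the corporate defendant(s) are organised in Cormarsh, not Seldora — no alternative holds. Not satisfied.
  (e) The claim is a tort claim, which satisfies one of the alternatives. Satisfied.
Only condition (d) fails.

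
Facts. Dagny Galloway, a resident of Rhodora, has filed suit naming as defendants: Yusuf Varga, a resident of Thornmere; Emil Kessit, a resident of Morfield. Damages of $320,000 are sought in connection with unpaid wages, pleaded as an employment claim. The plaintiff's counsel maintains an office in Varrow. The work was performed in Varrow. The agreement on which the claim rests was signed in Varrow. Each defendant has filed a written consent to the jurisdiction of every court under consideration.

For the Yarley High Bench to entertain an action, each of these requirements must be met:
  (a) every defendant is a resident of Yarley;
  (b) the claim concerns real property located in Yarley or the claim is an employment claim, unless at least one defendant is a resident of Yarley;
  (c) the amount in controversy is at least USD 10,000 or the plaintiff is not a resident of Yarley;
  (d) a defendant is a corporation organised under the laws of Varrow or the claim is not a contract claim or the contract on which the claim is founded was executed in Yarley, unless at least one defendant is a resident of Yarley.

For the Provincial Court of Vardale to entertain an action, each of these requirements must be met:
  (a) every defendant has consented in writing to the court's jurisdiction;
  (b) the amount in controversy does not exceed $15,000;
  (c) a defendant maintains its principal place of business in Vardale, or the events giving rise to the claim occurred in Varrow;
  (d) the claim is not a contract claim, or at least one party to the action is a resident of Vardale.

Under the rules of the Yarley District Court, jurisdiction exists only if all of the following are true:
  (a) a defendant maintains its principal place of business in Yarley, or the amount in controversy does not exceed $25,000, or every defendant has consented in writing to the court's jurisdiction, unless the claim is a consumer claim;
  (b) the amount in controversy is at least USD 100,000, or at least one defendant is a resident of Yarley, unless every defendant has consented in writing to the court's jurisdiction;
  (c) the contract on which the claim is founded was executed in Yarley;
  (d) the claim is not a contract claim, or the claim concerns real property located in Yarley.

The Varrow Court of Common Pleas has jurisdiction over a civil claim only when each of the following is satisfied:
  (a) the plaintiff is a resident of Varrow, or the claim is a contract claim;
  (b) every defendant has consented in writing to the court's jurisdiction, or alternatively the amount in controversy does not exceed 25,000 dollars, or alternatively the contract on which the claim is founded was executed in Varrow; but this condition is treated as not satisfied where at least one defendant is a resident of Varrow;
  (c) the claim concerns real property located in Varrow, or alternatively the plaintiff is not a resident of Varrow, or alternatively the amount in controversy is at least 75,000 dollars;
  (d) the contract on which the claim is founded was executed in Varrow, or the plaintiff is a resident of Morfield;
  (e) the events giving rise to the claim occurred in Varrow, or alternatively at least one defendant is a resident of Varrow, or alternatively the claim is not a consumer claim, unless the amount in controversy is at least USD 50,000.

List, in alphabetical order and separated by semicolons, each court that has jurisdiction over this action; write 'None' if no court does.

None

The Yarley High Bench:
  (a) The defendants reside as follows — Yusuf Varga in Thornmere, Emil Kessit in Morfield — not all in Yarley. Not satisfied.
  (b) The claim is an employment claim, so one alternative holds. Met.
  (c) The amount in controversy is 320,000 dollars, which meets the 10,000 dollars floor — that alternative is enough. Met.
  (d) The claim is an employment claim, not a contract claim — that alternative is enough. Satisfied.
  → Not every requirement is met — no jurisdiction.
The Provincial Court of Vardale:
  (a) Every defendant has filed written consent. Met.
  (b) The amount in controversy is $320,000, above the USD 15,000 ceiling. Not satisfied.
  (c) The operative events occurred in Varrow, so this disjunct is met. Satisfied.
  (d) The claim is an employment claim, not a contract claim, so this disjunct is met. Met.
  → The court lacks jurisdiction.
The Yarley District Court:
  (a) Every defendant has filed written consent — that alternative is enough. Condition met.
  (b) The amount in controversy is 320,000 dollars, which meets the $100,000 floor — that alternative is enough. Condition met.
  (c) The contract was executed in Varrow, not Yarley. Not met.
  (d) The claim is an employment claim, not a contract claim, so one alternative holds. Satisfied.
  → No jurisdiction.
The Varrow Court of Common Pleas:
  (a) The plaintiff resides in Rhodora, not Varrow; the claim is an employment claim, not a contract claim — none of the alternatives is met. Not satisfied.
  (b) Every defendant has filed written consent — that alternative is enough. The carve-out does not apply: no defendant resides in Varrow (they reside in Thornmere, Morfield). Condition met.
  (c) The plaintiff resides in Rhodora, which is not Varrow — that alternative is enough. Satisfied.
  (d) The contract was executed in Varrow, so this disjunct is met. Met.
  (e) The operative events occurred in Varrow, which satisfies one of the alternatives. Condition met.
  → The court lacks jurisdiction.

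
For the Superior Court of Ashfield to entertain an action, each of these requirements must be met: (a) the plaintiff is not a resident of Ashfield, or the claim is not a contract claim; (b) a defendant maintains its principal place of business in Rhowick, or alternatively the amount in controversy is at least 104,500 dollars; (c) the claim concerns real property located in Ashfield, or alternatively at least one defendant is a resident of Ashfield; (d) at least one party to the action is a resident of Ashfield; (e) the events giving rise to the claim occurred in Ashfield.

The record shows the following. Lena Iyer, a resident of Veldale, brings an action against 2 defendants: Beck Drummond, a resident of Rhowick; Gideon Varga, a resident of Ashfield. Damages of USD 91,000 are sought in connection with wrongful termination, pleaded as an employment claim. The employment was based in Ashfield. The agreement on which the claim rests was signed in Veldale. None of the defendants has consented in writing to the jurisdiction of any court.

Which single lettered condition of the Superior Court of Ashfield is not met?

The Superior Court of Ashfield:
  (a) The plaintiff resides in Veldale, which is not Ashfield — that alternative is enough. Met.
  (b) No defendant is a corporation; the amount in controversy is $91,000, below the $104,500 floor — every alternative fails. Condition not met.
  (c) Gideon Varga resides in Ashfield, so one alternative holds. Satisfied.
  (d) Gideon Varga resides in Ashfield. Satisfied.
  (e) The operative events occurred in Ashfield. Condition met.
Only condition (b) fails.

(b)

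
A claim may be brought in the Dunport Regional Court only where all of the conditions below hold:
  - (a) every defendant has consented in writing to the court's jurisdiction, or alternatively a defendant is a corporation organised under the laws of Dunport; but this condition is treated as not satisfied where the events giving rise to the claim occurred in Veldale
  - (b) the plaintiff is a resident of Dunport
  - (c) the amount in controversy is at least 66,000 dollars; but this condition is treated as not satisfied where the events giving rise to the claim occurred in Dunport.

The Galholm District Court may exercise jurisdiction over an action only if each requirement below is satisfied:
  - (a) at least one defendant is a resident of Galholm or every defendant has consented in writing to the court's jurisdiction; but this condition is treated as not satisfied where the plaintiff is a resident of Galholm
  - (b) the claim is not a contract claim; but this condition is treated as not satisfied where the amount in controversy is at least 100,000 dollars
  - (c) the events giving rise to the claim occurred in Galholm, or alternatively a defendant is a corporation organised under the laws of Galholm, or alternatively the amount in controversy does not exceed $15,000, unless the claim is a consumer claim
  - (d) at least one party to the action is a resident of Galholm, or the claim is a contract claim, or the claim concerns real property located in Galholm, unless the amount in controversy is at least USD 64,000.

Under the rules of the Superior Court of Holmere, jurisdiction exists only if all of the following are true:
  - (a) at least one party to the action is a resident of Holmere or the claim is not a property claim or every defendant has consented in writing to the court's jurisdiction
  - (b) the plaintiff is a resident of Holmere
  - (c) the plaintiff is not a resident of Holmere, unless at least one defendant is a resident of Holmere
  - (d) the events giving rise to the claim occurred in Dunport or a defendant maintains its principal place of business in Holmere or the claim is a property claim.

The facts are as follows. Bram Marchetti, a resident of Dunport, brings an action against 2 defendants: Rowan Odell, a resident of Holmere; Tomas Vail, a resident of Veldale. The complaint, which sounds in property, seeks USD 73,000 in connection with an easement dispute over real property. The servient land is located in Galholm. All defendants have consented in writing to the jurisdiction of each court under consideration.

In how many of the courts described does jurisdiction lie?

2

The Dunport Regional Court:
  (a) Every defendant has filed written consent, so this disjunct is met. And the carve-out is inapplicable — the operative events occurred in Galholm, not Veldale. Satisfied.
  (b) The plaintiff resides in Dunport. Condition met.
  (c) The amount in controversy is 73,000 dollars, which meets the 66,000 dollars floor. And the carve-out is inapplicable — the operative events occurred in Galholm, not Dunport. Condition met.
  → Every requirement is satisfied — jurisdiction.
The Galholm District Court:
  (a) Every defendant has filed written consent — that alternative is enough. And the carve-out is inapplicable — the plaintiff resides in Dunport, not Galholm. Condition met.
  (b) The claim is a property claim, not a contract claim. The carve-out does not apply: the amount in controversy is 73,000 dollars, below the USD 100,000 floor. Satisfied.
  (c) The operative events occurred in Galholm, so one alternative holds. Condition met.
  (d) The property lies in Galholm, so this disjunct is met. Met.
  → Every requirement is satisfied — jurisdiction.
The Superior Court of Holmere:
  (a) Rowan Odell resides in Holmere, so this disjunct is met. Met.
  (b) The plaintiff resides in Dunport, not Holmere. Fails.
  (c) The plaintiff resides in Dunport, which is not Holmere. Condition met.
  (d) The claim is a property claim, which satisfies one of the alternatives. Satisfied.
  → No jurisdiction.
Courts with jurisdiction: the Dunport Regional Court, the Galholm District Court — 2 in total.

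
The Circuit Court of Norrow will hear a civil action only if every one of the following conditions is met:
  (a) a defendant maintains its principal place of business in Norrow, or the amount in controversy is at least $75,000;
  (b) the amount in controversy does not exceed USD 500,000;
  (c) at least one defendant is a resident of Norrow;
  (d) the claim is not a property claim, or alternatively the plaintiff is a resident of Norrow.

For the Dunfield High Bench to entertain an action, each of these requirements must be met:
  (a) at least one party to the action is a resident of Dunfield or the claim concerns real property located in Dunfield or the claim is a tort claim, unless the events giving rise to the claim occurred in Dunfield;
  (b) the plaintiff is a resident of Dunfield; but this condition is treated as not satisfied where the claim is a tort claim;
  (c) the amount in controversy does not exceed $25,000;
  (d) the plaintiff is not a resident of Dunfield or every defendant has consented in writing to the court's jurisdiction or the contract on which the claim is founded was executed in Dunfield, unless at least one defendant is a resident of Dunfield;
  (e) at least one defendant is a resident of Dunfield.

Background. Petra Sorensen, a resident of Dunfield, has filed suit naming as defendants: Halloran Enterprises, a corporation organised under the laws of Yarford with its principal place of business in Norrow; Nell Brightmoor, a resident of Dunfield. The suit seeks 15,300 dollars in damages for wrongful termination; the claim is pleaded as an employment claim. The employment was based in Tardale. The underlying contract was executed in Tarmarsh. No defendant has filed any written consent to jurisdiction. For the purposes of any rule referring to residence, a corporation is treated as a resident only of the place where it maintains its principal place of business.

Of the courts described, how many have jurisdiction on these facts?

2

The Circuit Court of Norrow:
  (a) Halloran Enterprises has its principal place of business in Norrow, so this disjunct is met. Met.
  (b) The amount in controversy is 15,300 dollars, within the 500,000 dollars ceiling. Satisfied.
  (c) Halloran Enterprises resides in Norrow. Met.
  (d) The claim is an employment claim, not a property claim, so one alternative holds. Satisfied.
  → The court has jurisdiction.
The Dunfield High Bench:
  (a) Petra Sorensen resides in Dunfield — that alternative is enough. Condition met.
  (b) The plaintiff resides in Dunfield. The carve-out does not apply: the claim is an employment claim, not a tort claim. Met.
  (c) The amount in controversy is USD 15,300, within the USD 25,000 ceiling. Satisfied.
  (d) The plaintiff resides in Dunfield; no such written consent has been filed; the contract was executed in Tarmarsh, not Dunfield — no alternative holds. But Nell Brightmoor resides in Dunfield, and the 'unless' clause therefore excuses the requirement. Met.
  (e) Nell Brightmoor resides in Dunfield. Satisfied.
  → Every requirement is satisfied — jurisdiction.
Courts with jurisdiction: the Circuit Court of Norrow, the Dunfield High Bench — 2 in total.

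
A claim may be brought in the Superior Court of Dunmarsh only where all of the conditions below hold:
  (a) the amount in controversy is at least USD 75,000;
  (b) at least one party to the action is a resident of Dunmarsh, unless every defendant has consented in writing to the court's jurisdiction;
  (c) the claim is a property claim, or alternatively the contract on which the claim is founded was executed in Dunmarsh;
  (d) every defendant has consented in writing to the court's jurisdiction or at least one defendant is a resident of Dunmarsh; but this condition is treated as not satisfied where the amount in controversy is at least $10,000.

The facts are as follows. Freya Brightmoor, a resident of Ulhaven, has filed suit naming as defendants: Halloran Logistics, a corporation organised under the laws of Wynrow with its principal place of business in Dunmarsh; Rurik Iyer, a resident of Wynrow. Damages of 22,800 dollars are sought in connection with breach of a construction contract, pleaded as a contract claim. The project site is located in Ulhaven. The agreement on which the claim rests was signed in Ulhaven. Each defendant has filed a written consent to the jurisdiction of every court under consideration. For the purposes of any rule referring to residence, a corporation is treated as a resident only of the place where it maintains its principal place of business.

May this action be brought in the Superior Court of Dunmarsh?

No

The Superior Court of Dunmarsh:
  (a) The amount in controversy is USD 22,800, below the $75,000 floor. Not satisfied.
  (b) Halloran Logistics resides in Dunmarsh. Met.
  (c) The claim is a contract claim, not a property claim; the contract was executed in Ulhaven, not Dunmarsh — none of the alternatives is met. Condition not met.
  (d) Every defendant has filed written consent, so this disjunct is met. But the carve-out bites: the amount in controversy is $22,800, which meets the $10,000 floor. Fails.
  → At least one condition fails; no jurisdiction.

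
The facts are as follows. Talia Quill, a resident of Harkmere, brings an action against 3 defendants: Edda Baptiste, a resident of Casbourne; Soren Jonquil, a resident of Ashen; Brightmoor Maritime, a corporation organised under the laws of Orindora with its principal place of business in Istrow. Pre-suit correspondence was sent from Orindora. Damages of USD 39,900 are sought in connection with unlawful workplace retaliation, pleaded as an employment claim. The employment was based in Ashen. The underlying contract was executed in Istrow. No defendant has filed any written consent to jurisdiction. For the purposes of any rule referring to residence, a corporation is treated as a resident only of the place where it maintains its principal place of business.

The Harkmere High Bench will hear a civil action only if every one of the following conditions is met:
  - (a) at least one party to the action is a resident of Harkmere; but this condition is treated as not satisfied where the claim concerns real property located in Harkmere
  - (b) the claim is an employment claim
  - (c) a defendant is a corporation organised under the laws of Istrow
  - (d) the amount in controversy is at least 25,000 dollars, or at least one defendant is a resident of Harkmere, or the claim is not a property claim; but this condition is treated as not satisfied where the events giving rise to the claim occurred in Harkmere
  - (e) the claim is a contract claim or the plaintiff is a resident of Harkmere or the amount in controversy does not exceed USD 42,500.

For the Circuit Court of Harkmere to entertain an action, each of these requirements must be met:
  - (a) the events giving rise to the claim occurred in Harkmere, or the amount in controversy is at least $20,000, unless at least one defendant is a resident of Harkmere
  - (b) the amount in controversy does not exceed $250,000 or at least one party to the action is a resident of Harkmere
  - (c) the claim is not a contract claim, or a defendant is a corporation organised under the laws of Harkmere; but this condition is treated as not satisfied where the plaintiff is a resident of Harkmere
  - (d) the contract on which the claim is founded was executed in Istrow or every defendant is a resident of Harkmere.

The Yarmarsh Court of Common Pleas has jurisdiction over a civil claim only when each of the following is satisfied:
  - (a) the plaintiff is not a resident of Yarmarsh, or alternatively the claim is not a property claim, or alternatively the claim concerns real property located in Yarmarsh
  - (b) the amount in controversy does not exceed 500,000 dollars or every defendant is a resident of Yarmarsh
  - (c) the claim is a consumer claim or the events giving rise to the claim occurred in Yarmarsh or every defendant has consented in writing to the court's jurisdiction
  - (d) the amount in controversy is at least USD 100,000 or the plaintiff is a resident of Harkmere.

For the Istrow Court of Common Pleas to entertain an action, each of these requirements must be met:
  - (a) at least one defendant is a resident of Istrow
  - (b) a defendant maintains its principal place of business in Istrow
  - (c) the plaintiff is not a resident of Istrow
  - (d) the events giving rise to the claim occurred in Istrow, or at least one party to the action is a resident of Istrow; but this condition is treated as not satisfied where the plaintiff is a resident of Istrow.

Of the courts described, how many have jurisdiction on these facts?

1

The Harkmere High Bench:
  (a) Talia Quill resides in Harkmere. The carve-out does not apply: the claim does not concern real property. Met.
  (b) The claim is an employment claim. Met.
  (c) The corporate defendant(s) are organised in Orindora, not Istrow. Fails.
  (d) The amount in controversy is USD 39,900, which meets the 25,000 dollars floor, which satisfies one of the alternatives. The exception is not triggered, since the operative events occurred in Ashen, not Harkmere. Condition met.
  (e) The plaintiff resides in Harkmere, so this disjunct is met. Met.
  → Not every requirement is met — no jurisdiction.
The Circuit Court of Harkmere:
  (a) The amount in controversy is 39,900 dollars, which meets the USD 20,000 floor, which satisfies one of the alternatives. Condition met.
  (b) The amount in controversy is USD 39,900, within the 250,000 dollars ceiling — that alternative is enough. Condition met.
  (c) The claim is an employment claim, not a contract claim, so this disjunct is met. But the carve-out bites: the plaintiff resides in Harkmere. Fails.
  (d) The contract was executed in Istrow, which satisfies one of the alternatives. Condition met.
  → Not every requirement is met — no jurisdiction.
The Yarmarsh Court of Common Pleas:
  (a) The plaintiff resides in Harkmere, which is not Yarmarsh, so one alternative holds. Satisfied.
  (b) The amount in controversy is USD 39,900, within the 500,000 dollars ceiling — that alternative is enough. Satisfied.
  (c) The claim is an employment claim, not a consumer claim; the operative events occurred in Ashen, not Yarmarsh; no such written consent has been filed — none of the alternatives is met. Condition not met.
  (d) The plaintiff resides in Harkmere — that alternative is enough. Satisfied.
  → Not every requirement is met — no jurisdiction.
The Istrow Court of Common Pleas:
  (a) Brightmoor Maritime resides in Istrow. Condition met.
  (b) Brightmoor Maritime has its principal place of business in Istrow. Met.
  (c) The plaintiff resides in Harkmere, which is not Istrow. Satisfied.
  (d) Brightmoor Maritime resides in Istrow, so one alternative holds. The carve-out does not apply: the plaintiff resides in Harkmere, not Istrow. Met.
  → Every requirement is satisfied — jurisdiction.
Courts with jurisdiction: the Istrow Court of Common Pleas — 1 in total.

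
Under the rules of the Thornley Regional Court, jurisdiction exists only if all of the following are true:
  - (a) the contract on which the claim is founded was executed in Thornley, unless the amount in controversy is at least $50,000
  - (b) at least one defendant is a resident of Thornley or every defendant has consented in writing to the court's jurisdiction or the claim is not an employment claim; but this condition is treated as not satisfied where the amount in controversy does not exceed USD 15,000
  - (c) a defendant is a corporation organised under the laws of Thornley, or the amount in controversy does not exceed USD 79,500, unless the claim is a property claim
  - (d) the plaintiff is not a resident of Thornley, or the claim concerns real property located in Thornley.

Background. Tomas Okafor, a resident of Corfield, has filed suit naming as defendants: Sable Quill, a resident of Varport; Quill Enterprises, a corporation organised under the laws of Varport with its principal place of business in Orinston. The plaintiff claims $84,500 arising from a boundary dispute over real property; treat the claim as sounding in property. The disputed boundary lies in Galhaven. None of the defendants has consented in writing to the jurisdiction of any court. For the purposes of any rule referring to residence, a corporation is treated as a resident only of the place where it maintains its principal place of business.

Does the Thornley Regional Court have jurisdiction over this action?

The Thornley Regional Court:
  (a) No contract (and hence no place of execution) is alleged. The proviso rescues it, though: the amount in controversy is USD 84,500, which meets the 50,000 dollars floor. Condition met.
  (b) The claim is a property claim, not an employment claim, so this disjunct is met. The exception is not triggered, since the amount in controversy is USD 84,500, above the USD 15,000 ceiling. Met.
  (c) The corporate defendant(s) are organised in Varport, not Thornley; the amount in controversy is $84,500, above the 79,500 dollars ceiling — every alternative fails. However, the claim is a property claim, so the 'unless' proviso supplies this condition. Met.
  (d) The plaintiff resides in Corfield, which is not Thornley — that alternative is enough. Condition met.
  → All conditions met; jurisdiction exists.

Yes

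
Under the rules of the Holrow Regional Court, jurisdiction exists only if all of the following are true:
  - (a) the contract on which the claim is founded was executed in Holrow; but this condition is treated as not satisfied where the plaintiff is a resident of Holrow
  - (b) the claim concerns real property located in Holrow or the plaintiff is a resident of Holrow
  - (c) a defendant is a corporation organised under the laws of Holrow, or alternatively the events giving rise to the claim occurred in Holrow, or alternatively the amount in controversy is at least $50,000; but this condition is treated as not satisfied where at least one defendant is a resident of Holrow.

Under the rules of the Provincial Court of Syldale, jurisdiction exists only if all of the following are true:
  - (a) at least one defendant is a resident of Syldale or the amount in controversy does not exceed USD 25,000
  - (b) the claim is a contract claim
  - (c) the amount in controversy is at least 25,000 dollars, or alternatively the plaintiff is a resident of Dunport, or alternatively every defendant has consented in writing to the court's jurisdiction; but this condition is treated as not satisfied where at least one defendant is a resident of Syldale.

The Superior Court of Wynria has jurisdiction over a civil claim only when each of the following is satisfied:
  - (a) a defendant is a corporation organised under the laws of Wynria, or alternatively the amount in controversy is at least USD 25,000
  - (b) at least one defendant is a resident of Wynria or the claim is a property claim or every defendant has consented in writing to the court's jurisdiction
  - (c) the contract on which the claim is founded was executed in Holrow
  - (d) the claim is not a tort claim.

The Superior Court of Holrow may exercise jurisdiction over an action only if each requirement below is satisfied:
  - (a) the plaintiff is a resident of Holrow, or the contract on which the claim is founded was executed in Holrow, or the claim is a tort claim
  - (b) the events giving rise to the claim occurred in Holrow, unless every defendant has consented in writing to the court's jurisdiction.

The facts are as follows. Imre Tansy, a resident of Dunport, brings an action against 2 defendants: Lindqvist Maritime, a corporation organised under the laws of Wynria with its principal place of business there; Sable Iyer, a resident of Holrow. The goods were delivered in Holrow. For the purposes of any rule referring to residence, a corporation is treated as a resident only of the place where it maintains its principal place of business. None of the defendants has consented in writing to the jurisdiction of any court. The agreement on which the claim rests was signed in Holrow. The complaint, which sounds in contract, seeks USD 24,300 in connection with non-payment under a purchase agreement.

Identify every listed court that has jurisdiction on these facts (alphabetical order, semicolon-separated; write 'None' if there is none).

The Holrow Regional Court:
  (a) The contract was executed in Holrow. The exception is not triggered, since the plaintiff resides in Dunport, not Holrow. Condition met.
  (b) The claim does not concern real property; the plaintiff resides in Dunport, not Holrow — no alternative holds. Not met.
  (c) The operative events occurred in Holrow, so this disjunct is met. However, Sable Iyer resides in Holrow, which falls within the stated exception and so defeats the condition. Not met.
  → At least one condition fails; no jurisdiction.
The Provincial Court of Syldale:
  (a) The amount in controversy is $24,300, within the 25,000 dollars ceiling, which satisfies one of the alternatives. Condition met.
  (b) The claim is a contract claim. Condition met.
  (c) The plaintiff resides in Dunport, so one alternative holds. And the carve-out is inapplicable — no defendant resides in Syldale (they reside in Wynria, Holrow). Met.
  → All conditions met; jurisdiction exists.
The Superior Court of Wynria:
  (a) Lindqvist Maritime is organised under the laws of Wynria, so one alternative holds. Condition met.
  (b) Lindqvist Maritime resides in Wynria, so one alternative holds. Satisfied.
  (c) The contract was executed in Holrow. Satisfied.
  (d) The claim is a contract claim, not a tort claim. Met.
  → Jurisdiction lies.
The Superior Court of Holrow:
  (a) The contract was executed in Holrow — that alternative is enough. Condition met.
  (b) The operative events occurred in Holrow. Condition met.
  → All conditions met; jurisdiction exists.

the Provincial Court of Syldale; the Superior Court of Holrow; the Superior Court of Wynria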